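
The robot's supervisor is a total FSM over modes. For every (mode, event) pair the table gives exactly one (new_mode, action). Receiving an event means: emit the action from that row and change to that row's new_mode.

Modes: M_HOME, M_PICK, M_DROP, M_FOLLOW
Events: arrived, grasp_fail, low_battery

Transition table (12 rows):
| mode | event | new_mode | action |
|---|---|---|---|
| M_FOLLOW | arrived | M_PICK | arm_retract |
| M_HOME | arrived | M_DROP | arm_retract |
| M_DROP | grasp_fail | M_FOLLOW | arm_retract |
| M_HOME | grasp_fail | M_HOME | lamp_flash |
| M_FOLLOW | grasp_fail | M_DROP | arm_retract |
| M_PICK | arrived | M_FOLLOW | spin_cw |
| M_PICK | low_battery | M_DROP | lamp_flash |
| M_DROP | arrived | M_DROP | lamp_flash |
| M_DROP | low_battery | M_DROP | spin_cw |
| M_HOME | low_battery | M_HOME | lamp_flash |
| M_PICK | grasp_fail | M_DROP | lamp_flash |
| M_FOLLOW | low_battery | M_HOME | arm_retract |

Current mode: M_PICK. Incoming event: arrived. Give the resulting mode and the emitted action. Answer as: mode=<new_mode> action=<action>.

mode=M_FOLLOW action=spin_cw

current mode = M_PICK; filter table to that mode:
  (M_PICK, arrived) → (M_FOLLOW, spin_cw)  ← event matches
  (M_PICK, low_battery) → (M_DROP, lamp_flash)
  (M_PICK, grasp_fail) → (M_DROP, lamp_flash)
event = arrived selects (M_FOLLOW, spin_cw)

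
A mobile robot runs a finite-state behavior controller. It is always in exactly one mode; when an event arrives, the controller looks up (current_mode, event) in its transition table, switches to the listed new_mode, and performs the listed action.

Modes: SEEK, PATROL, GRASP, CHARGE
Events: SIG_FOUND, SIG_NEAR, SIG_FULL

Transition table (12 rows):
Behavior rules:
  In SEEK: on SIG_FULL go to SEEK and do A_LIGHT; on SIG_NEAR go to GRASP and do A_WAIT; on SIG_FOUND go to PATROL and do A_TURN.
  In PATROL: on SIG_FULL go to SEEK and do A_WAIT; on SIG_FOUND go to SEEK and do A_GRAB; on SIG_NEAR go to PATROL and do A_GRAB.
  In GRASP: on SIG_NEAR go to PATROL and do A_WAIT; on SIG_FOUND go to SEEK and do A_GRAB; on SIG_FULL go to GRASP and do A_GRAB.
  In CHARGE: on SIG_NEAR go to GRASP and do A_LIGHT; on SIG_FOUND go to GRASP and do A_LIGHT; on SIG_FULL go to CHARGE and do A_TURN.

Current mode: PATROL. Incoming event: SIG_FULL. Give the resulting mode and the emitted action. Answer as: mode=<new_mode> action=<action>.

current mode = PATROL; filter table to that mode:
  (PATROL, SIG_FULL) → (SEEK, A_WAIT)  ← event matches
  (PATROL, SIG_FOUND) → (SEEK, A_GRAB)
  (PATROL, SIG_NEAR) → (PATROL, A_GRAB)
event = SIG_FULL selects (SEEK, A_WAIT)

mode=SEEK action=A_WAIT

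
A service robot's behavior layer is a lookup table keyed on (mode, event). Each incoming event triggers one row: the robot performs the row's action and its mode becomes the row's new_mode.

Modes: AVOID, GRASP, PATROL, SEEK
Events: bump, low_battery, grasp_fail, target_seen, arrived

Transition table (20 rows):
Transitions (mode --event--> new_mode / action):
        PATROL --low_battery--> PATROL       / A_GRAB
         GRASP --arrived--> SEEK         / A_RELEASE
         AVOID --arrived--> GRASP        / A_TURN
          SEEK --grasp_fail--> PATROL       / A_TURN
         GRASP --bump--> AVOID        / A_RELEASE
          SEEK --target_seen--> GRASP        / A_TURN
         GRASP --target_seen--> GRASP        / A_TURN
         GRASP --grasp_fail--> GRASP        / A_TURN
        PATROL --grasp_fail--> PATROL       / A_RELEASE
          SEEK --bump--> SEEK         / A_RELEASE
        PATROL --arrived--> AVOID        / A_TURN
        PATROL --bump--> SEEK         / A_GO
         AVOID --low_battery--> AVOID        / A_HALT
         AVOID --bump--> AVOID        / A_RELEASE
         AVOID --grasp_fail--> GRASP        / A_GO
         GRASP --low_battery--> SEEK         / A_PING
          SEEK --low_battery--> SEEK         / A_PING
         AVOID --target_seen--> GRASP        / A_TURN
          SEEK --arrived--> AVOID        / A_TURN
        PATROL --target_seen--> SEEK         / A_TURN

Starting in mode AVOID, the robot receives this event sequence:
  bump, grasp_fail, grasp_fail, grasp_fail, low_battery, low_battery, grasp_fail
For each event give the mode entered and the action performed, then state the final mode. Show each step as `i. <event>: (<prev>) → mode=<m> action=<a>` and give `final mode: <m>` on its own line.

final mode: PATROL

1. bump: (AVOID) → mode=AVOID action=A_RELEASE
2. grasp_fail: (AVOID) → mode=GRASP action=A_GO
3. grasp_fail: (GRASP) → mode=GRASP action=A_TURN
4. grasp_fail: (GRASP) → mode=GRASP action=A_TURN
5. low_battery: (GRASP) → mode=SEEK action=A_PING
6. low_battery: (SEEK) → mode=SEEK action=A_PING
7. grasp_fail: (SEEK) → mode=PATROL action=A_TURN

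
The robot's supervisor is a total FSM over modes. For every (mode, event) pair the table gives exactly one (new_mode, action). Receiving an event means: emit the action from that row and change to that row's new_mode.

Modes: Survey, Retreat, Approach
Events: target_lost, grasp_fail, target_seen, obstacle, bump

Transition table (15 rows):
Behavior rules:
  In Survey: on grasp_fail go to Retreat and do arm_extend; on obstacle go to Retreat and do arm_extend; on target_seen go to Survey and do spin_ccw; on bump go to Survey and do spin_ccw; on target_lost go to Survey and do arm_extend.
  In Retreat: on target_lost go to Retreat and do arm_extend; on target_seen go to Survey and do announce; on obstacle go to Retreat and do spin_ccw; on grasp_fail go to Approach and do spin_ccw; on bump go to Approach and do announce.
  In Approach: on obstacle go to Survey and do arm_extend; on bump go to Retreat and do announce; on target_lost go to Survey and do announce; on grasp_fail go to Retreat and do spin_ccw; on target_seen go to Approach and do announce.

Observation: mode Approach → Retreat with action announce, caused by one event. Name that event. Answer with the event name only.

try target_lost: (Approach, target_lost) → (Survey, announce)
try grasp_fail: (Approach, grasp_fail) → (Retreat, spin_ccw)
try target_seen: (Approach, target_seen) → (Approach, announce)
try obstacle: (Approach, obstacle) → (Survey, arm_extend)
try bump: (Approach, bump) → (Retreat, announce)  ← matches

bump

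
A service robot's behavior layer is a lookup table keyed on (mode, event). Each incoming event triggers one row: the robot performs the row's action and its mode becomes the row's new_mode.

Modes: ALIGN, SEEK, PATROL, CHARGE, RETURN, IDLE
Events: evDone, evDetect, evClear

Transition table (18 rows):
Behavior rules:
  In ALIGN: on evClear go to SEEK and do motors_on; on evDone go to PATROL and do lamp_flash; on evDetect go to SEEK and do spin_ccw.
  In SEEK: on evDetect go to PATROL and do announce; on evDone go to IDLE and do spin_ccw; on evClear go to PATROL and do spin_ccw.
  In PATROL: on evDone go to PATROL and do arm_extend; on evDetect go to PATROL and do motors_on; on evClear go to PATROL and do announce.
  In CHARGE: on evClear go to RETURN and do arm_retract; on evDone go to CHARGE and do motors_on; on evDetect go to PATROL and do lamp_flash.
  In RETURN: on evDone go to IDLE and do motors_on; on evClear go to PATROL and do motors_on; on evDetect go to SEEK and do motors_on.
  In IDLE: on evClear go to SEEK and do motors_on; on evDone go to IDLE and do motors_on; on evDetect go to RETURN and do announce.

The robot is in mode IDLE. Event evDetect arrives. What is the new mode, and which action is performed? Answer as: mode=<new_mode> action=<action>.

mode=RETURN action=announce

current mode = IDLE; filter table to that mode:
  (IDLE, evClear) → (SEEK, motors_on)
  (IDLE, evDone) → (IDLE, motors_on)
  (IDLE, evDetect) → (RETURN, announce)  ← event matches
event = evDetect selects (RETURN, announce)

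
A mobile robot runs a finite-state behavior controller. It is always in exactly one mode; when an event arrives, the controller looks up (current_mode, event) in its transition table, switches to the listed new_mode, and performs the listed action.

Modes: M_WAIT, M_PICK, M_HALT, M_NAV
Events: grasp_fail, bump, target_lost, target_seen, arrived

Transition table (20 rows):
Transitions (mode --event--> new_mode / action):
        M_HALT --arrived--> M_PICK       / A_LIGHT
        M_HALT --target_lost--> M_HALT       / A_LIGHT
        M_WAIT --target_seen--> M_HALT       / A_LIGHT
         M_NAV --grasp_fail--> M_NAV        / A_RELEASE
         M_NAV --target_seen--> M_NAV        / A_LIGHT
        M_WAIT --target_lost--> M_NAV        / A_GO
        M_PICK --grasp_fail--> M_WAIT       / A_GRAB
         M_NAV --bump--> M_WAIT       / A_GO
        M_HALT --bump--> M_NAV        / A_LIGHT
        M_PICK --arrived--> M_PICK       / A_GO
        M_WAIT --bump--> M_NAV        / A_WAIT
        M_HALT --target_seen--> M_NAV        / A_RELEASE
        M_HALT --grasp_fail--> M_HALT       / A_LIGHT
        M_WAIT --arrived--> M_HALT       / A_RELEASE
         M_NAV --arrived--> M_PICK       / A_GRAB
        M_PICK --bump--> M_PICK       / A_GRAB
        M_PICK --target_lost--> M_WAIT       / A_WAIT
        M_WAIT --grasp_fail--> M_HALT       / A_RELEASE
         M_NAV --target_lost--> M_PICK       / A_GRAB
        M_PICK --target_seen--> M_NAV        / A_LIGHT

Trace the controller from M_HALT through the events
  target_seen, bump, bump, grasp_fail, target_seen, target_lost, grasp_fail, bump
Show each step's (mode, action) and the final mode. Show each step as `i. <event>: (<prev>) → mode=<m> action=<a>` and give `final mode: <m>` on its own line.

1. target_seen: (M_HALT) → mode=M_NAV action=A_RELEASE
2. bump: (M_NAV) → mode=M_WAIT action=A_GO
3. bump: (M_WAIT) → mode=M_NAV action=A_WAIT
4. grasp_fail: (M_NAV) → mode=M_NAV action=A_RELEASE
5. target_seen: (M_NAV) → mode=M_NAV action=A_LIGHT
6. target_lost: (M_NAV) → mode=M_PICK action=A_GRAB
7. grasp_fail: (M_PICK) → mode=M_WAIT action=A_GRAB
8. bump: (M_WAIT) → mode=M_NAV action=A_WAIT

final mode: M_NAV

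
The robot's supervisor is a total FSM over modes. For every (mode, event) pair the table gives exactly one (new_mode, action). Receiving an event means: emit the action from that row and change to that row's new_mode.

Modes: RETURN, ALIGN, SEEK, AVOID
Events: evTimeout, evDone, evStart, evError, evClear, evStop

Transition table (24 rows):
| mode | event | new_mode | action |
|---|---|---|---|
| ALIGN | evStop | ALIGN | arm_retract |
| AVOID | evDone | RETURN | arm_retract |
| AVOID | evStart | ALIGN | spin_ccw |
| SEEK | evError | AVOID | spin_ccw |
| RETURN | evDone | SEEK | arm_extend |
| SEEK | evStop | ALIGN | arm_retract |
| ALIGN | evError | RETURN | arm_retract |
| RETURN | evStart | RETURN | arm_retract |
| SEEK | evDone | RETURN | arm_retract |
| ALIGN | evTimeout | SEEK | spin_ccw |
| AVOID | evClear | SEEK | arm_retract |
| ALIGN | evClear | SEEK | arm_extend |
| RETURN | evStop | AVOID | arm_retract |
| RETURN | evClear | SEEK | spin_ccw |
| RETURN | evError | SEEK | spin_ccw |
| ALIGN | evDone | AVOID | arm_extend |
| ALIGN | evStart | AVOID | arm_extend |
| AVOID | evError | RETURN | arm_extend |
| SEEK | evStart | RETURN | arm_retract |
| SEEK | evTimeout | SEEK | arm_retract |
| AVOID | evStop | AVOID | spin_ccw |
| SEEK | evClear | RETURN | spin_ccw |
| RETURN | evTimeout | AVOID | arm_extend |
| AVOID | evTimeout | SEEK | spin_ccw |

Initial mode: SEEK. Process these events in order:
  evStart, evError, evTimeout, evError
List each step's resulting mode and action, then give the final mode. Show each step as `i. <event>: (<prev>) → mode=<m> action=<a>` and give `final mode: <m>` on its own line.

1. evStart: (SEEK) → mode=RETURN action=arm_retract
2. evError: (RETURN) → mode=SEEK action=spin_ccw
3. evTimeout: (SEEK) → mode=SEEK action=arm_retract
4. evError: (SEEK) → mode=AVOID action=spin_ccw

final mode: AVOID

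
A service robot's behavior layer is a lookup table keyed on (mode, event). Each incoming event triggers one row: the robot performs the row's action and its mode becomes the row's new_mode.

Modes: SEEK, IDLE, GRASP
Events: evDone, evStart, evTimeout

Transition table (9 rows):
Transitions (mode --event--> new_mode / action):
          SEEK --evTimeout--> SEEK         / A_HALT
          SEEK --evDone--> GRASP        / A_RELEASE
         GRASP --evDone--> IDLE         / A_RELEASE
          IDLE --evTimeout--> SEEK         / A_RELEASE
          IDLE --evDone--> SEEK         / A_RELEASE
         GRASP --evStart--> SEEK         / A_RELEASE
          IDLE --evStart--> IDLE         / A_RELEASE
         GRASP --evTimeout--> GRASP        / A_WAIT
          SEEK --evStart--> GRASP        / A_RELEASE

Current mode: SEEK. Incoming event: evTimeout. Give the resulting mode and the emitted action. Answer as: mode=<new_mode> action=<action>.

mode=SEEK action=A_HALT

current mode = SEEK; filter table to that mode:
  (SEEK, evTimeout) → (SEEK, A_HALT)  ← event matches
  (SEEK, evDone) → (GRASP, A_RELEASE)
  (SEEK, evStart) → (GRASP, A_RELEASE)
event = evTimeout selects (SEEK, A_HALT)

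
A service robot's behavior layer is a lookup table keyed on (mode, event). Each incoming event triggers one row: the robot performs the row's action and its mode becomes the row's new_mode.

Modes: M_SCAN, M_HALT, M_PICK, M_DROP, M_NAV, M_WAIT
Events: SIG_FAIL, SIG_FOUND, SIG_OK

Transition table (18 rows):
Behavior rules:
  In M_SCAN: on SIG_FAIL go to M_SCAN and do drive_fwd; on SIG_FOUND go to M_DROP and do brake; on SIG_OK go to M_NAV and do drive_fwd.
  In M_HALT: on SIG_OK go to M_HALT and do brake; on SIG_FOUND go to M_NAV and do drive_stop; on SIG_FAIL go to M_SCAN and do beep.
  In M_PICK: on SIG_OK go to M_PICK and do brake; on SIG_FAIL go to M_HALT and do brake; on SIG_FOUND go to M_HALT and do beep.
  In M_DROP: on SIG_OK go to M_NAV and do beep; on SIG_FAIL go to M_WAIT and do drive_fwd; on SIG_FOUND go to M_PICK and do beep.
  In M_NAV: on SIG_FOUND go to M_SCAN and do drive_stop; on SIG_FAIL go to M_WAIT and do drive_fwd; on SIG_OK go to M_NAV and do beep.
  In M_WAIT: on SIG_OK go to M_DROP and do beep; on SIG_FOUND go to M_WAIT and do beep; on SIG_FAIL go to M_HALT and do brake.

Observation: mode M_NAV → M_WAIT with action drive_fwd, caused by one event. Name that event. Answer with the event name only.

try SIG_FAIL: (M_NAV, SIG_FAIL) → (M_WAIT, drive_fwd)  ← matches
try SIG_FOUND: (M_NAV, SIG_FOUND) → (M_SCAN, drive_stop)
try SIG_OK: (M_NAV, SIG_OK) → (M_NAV, beep)

SIG_FAIL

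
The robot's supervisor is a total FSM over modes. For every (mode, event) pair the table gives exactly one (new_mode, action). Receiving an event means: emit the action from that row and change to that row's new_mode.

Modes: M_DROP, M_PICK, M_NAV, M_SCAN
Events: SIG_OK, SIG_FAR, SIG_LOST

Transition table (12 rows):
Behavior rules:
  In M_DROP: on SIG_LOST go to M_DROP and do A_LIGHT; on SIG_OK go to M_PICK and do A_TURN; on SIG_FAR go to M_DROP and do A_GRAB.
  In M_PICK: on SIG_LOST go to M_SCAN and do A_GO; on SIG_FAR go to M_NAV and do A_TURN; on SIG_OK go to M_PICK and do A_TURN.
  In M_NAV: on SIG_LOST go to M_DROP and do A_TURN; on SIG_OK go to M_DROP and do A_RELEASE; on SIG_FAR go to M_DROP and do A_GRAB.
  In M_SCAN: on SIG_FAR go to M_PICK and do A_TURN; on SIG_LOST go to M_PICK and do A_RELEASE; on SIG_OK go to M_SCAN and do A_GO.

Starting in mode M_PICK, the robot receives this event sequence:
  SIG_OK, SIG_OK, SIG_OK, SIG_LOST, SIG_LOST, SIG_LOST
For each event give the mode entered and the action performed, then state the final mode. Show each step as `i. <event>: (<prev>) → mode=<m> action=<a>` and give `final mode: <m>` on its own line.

final mode: M_SCAN

1. SIG_OK: (M_PICK) → mode=M_PICK action=A_TURN
2. SIG_OK: (M_PICK) → mode=M_PICK action=A_TURN
3. SIG_OK: (M_PICK) → mode=M_PICK action=A_TURN
4. SIG_LOST: (M_PICK) → mode=M_SCAN action=A_GO
5. SIG_LOST: (M_SCAN) → mode=M_PICK action=A_RELEASE
6. SIG_LOST: (M_PICK) → mode=M_SCAN action=A_GO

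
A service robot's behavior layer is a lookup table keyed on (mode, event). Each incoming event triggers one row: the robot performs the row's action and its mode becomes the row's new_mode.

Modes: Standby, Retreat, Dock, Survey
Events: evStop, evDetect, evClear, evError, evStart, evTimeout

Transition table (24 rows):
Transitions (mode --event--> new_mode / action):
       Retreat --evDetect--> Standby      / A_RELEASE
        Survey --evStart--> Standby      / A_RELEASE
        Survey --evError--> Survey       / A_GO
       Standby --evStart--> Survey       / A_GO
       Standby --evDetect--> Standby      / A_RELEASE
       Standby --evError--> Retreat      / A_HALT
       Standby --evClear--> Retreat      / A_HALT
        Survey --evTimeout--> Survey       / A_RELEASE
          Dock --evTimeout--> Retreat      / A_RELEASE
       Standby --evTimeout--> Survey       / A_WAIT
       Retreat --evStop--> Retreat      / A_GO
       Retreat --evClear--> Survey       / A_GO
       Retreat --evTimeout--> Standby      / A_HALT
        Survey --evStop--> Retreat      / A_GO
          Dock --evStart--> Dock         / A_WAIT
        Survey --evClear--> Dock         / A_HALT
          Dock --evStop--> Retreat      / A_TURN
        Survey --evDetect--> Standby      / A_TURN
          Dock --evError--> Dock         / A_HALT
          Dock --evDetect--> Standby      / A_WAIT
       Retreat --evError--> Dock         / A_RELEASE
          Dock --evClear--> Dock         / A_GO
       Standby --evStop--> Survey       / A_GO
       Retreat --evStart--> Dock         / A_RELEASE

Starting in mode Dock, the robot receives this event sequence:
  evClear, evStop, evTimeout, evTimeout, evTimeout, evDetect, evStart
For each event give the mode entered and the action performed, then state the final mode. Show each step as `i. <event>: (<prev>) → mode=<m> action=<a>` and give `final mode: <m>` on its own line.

1. evClear: (Dock) → mode=Dock action=A_GO
2. evStop: (Dock) → mode=Retreat action=A_TURN
3. evTimeout: (Retreat) → mode=Standby action=A_HALT
4. evTimeout: (Standby) → mode=Survey action=A_WAIT
5. evTimeout: (Survey) → mode=Survey action=A_RELEASE
6. evDetect: (Survey) → mode=Standby action=A_TURN
7. evStart: (Standby) → mode=Survey action=A_GO

final mode: Survey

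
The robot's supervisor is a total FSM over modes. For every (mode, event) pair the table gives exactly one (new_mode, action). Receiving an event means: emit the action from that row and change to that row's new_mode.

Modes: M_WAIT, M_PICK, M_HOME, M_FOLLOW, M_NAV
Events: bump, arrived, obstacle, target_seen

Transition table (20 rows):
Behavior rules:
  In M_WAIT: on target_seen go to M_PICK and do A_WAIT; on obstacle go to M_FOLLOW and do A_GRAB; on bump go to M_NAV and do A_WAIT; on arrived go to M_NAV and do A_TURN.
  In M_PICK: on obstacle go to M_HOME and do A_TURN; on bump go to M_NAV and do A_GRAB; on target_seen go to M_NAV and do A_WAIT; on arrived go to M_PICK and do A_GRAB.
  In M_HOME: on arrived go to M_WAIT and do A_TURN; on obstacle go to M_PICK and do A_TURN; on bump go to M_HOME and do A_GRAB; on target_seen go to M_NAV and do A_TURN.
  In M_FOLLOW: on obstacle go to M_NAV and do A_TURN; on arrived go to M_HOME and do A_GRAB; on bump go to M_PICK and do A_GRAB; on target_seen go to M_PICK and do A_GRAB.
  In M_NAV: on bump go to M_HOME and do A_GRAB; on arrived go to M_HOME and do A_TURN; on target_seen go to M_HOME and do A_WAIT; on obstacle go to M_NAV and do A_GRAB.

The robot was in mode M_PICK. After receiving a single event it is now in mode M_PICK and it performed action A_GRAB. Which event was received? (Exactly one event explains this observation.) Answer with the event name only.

try bump: (M_PICK, bump) → (M_NAV, A_GRAB)
try arrived: (M_PICK, arrived) → (M_PICK, A_GRAB)  ← matches
try obstacle: (M_PICK, obstacle) → (M_HOME, A_TURN)
try target_seen: (M_PICK, target_seen) → (M_NAV, A_WAIT)

arrived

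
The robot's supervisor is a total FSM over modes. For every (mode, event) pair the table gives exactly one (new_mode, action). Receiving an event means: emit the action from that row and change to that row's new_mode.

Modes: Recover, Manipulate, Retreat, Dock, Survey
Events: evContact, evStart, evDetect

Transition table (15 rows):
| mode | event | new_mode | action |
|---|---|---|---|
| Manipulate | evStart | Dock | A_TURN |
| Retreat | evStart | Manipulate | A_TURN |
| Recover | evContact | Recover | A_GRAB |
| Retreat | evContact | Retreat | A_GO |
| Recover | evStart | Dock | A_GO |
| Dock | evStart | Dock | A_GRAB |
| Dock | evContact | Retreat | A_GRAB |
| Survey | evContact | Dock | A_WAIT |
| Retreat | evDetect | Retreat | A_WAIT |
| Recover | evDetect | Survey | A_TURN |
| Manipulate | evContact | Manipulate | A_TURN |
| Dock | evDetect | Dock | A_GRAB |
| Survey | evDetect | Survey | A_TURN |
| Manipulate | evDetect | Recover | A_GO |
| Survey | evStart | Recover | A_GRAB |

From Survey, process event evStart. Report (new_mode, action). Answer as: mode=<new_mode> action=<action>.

mode=Recover action=A_GRAB

current mode = Survey; filter table to that mode:
  (Survey, evContact) → (Dock, A_WAIT)
  (Survey, evDetect) → (Survey, A_TURN)
  (Survey, evStart) → (Recover, A_GRAB)  ← event matches
event = evStart selects (Recover, A_GRAB)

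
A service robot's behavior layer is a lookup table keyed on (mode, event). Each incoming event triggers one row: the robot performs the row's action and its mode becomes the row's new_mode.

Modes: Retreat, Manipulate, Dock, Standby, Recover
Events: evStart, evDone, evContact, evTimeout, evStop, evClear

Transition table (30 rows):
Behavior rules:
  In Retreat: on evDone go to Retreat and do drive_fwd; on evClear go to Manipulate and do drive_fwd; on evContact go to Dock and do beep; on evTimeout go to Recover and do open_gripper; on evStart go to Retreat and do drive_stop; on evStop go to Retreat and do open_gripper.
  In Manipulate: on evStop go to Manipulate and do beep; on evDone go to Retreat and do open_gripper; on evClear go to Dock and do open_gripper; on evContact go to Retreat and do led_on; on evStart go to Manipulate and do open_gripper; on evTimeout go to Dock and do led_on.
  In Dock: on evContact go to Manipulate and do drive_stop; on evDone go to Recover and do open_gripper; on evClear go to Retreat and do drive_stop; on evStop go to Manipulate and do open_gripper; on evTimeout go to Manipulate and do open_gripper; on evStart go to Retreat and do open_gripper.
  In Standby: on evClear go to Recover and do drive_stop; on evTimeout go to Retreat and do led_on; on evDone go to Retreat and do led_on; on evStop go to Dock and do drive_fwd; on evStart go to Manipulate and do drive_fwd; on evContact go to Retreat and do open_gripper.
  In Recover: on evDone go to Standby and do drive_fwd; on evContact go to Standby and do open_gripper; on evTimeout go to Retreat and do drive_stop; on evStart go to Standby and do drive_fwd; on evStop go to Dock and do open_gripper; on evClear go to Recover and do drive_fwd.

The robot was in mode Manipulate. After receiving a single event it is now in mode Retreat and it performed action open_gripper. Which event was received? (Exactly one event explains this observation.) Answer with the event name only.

try evStart: (Manipulate, evStart) → (Manipulate, open_gripper)
try evDone: (Manipulate, evDone) → (Retreat, open_gripper)  ← matches
try evContact: (Manipulate, evContact) → (Retreat, led_on)
try evTimeout: (Manipulate, evTimeout) → (Dock, led_on)
try evStop: (Manipulate, evStop) → (Manipulate, beep)
try evClear: (Manipulate, evClear) → (Dock, open_gripper)

evDone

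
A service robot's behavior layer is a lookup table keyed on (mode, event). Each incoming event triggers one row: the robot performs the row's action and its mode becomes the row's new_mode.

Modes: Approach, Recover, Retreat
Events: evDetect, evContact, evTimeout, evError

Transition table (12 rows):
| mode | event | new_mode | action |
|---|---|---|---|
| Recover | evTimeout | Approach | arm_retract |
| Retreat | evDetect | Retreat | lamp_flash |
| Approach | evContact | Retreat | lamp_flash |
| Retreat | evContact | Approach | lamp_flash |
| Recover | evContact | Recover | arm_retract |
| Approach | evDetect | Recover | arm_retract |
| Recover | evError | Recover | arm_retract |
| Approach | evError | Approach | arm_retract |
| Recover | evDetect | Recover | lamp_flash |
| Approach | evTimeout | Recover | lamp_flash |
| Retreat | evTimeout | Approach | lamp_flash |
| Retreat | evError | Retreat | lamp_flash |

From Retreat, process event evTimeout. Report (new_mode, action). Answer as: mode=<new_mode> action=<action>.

mode=Approach action=lamp_flash

current mode = Retreat; filter table to that mode:
  (Retreat, evDetect) → (Retreat, lamp_flash)
  (Retreat, evContact) → (Approach, lamp_flash)
  (Retreat, evTimeout) → (Approach, lamp_flash)  ← event matches
  (Retreat, evError) → (Retreat, lamp_flash)
event = evTimeout selects (Approach, lamp_flash)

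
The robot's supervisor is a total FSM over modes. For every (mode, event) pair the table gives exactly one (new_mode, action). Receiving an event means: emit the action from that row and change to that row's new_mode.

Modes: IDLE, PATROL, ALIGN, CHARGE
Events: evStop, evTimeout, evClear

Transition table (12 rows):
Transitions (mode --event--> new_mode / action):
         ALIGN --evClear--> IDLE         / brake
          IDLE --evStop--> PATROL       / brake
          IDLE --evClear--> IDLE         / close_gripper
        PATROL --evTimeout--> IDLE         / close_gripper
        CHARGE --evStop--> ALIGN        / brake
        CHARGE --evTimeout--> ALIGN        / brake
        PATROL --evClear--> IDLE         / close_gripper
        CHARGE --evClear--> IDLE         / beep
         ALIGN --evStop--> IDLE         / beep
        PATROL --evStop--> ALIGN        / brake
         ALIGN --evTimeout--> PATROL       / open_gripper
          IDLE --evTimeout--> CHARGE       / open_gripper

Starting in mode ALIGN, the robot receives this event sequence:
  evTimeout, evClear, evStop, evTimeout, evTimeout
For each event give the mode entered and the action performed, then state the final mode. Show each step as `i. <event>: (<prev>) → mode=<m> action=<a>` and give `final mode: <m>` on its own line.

1. evTimeout: (ALIGN) → mode=PATROL action=open_gripper
2. evClear: (PATROL) → mode=IDLE action=close_gripper
3. evStop: (IDLE) → mode=PATROL action=brake
4. evTimeout: (PATROL) → mode=IDLE action=close_gripper
5. evTimeout: (IDLE) → mode=CHARGE action=open_gripper

final mode: CHARGE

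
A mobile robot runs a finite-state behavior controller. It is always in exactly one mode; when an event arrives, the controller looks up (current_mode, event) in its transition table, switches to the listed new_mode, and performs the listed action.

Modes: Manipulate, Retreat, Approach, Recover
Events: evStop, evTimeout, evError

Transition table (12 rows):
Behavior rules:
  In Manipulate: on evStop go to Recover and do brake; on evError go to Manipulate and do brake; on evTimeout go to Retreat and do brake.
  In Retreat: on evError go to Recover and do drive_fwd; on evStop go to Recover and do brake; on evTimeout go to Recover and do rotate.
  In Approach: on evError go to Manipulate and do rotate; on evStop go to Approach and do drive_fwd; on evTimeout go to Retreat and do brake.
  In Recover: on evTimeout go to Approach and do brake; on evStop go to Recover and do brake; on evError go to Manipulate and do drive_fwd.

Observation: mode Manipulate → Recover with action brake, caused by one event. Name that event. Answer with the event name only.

try evStop: (Manipulate, evStop) → (Recover, brake)  ← matches
try evTimeout: (Manipulate, evTimeout) → (Retreat, brake)
try evError: (Manipulate, evError) → (Manipulate, brake)

evStop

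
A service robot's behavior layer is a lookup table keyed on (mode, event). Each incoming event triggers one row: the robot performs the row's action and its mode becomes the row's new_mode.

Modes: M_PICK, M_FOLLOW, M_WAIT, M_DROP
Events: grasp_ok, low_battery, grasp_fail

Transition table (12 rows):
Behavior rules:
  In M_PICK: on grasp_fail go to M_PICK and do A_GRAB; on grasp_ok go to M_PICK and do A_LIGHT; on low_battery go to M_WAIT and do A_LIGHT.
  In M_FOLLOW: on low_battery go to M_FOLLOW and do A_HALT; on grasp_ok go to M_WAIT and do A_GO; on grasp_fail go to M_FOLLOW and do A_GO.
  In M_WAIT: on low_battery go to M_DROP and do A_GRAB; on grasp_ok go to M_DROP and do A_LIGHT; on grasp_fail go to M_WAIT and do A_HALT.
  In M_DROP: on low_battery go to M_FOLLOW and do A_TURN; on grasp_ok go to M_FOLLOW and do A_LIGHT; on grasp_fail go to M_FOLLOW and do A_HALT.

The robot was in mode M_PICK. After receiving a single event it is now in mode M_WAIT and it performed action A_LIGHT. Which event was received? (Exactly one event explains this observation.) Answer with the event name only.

try grasp_ok: (M_PICK, grasp_ok) → (M_PICK, A_LIGHT)
try low_battery: (M_PICK, low_battery) → (M_WAIT, A_LIGHT)  ← matches
try grasp_fail: (M_PICK, grasp_fail) → (M_PICK, A_GRAB)

low_battery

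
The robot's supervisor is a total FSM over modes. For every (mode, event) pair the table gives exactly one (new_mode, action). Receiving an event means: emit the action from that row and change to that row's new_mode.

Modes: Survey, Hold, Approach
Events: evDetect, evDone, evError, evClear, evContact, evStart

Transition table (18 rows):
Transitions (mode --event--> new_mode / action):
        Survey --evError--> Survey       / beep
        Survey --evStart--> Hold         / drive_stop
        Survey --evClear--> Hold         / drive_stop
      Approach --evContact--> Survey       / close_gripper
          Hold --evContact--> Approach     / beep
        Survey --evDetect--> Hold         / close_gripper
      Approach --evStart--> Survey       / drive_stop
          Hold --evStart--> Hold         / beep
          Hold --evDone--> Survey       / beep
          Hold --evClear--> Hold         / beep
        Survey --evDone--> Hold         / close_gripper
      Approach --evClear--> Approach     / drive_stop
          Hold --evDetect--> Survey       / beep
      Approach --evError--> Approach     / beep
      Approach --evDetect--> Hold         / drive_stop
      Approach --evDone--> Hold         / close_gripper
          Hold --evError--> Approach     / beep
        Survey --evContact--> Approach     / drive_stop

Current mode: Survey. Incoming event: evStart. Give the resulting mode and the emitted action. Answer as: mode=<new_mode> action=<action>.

mode=Hold action=drive_stop

current mode = Survey; filter table to that mode:
  (Survey, evError) → (Survey, beep)
  (Survey, evStart) → (Hold, drive_stop)  ← event matches
  (Survey, evClear) → (Hold, drive_stop)
  (Survey, evDetect) → (Hold, close_gripper)
  (Survey, evDone) → (Hold, close_gripper)
  (Survey, evContact) → (Approach, drive_stop)
event = evStart selects (Hold, drive_stop)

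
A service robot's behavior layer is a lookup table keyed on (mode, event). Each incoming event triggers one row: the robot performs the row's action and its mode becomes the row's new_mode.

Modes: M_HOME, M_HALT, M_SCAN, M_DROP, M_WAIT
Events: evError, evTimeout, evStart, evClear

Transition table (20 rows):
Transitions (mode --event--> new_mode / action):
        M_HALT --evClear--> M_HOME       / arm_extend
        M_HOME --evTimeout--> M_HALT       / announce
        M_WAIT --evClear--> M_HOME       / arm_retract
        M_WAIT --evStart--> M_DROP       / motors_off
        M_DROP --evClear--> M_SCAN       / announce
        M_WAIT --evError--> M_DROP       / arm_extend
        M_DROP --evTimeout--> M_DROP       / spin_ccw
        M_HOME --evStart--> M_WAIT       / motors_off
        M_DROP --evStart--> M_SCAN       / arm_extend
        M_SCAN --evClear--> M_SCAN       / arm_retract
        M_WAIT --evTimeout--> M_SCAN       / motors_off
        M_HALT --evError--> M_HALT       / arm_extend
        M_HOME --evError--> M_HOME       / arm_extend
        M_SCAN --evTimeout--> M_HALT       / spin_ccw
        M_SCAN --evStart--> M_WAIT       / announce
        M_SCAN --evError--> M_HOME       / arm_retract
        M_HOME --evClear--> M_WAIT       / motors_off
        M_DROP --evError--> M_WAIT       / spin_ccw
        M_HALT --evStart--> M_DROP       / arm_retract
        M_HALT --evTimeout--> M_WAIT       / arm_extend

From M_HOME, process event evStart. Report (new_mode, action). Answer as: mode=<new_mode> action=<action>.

current mode = M_HOME; filter table to that mode:
  (M_HOME, evTimeout) → (M_HALT, announce)
  (M_HOME, evStart) → (M_WAIT, motors_off)  ← event matches
  (M_HOME, evError) → (M_HOME, arm_extend)
  (M_HOME, evClear) → (M_WAIT, motors_off)
event = evStart selects (M_WAIT, motors_off)

mode=M_WAIT action=motors_off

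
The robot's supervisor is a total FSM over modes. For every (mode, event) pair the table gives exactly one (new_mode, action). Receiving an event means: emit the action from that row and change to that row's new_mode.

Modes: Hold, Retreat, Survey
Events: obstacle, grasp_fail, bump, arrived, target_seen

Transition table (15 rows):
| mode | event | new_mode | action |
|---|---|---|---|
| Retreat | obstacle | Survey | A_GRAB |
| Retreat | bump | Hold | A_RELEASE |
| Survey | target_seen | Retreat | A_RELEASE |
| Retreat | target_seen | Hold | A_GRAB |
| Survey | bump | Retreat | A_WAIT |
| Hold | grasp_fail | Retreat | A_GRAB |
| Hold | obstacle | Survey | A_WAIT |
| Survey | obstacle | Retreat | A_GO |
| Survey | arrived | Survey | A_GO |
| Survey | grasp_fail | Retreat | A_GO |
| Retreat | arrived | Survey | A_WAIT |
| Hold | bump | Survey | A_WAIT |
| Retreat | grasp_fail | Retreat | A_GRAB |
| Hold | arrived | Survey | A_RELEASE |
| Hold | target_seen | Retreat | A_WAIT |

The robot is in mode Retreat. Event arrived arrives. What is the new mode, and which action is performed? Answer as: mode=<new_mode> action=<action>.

mode=Survey action=A_WAIT

current mode = Retreat; filter table to that mode:
  (Retreat, obstacle) → (Survey, A_GRAB)
  (Retreat, bump) → (Hold, A_RELEASE)
  (Retreat, target_seen) → (Hold, A_GRAB)
  (Retreat, arrived) → (Survey, A_WAIT)  ← event matches
  (Retreat, grasp_fail) → (Retreat, A_GRAB)
event = arrived selects (Survey, A_WAIT)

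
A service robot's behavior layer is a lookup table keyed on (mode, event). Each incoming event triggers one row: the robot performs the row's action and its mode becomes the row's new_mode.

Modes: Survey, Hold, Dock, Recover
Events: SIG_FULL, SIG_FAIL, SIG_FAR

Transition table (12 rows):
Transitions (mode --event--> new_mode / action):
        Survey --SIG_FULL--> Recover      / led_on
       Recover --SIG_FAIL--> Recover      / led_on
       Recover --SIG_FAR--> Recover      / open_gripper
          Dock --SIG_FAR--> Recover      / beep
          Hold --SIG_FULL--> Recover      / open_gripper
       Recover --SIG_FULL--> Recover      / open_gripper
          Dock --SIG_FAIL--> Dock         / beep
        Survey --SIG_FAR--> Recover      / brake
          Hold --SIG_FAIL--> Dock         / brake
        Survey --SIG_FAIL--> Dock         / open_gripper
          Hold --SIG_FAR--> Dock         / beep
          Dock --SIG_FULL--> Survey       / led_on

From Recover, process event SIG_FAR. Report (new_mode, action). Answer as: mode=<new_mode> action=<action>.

mode=Recover action=open_gripper

current mode = Recover; filter table to that mode:
  (Recover, SIG_FAIL) → (Recover, led_on)
  (Recover, SIG_FAR) → (Recover, open_gripper)  ← event matches
  (Recover, SIG_FULL) → (Recover, open_gripper)
event = SIG_FAR selects (Recover, open_gripper)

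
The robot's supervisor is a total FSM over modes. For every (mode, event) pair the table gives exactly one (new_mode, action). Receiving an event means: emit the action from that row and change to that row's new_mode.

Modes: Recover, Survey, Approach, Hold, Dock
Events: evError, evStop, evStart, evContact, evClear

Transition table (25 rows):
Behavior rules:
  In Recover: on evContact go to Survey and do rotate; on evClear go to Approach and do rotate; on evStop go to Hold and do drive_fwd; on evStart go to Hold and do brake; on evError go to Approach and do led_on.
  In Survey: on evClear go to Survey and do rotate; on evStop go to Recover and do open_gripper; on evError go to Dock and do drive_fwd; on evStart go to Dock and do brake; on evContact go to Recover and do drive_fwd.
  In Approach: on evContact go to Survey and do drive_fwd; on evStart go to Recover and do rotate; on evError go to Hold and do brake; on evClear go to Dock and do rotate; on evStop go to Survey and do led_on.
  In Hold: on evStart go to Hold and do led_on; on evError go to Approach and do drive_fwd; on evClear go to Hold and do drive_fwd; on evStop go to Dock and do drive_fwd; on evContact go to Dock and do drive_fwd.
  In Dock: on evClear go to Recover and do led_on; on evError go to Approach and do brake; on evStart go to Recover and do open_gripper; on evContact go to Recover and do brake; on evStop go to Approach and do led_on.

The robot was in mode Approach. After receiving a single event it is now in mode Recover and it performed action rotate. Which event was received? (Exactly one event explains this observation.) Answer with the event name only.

evStart

try evError: (Approach, evError) → (Hold, brake)
try evStop: (Approach, evStop) → (Survey, led_on)
try evStart: (Approach, evStart) → (Recover, rotate)  ← matches
try evContact: (Approach, evContact) → (Survey, drive_fwd)
try evClear: (Approach, evClear) → (Dock, rotate)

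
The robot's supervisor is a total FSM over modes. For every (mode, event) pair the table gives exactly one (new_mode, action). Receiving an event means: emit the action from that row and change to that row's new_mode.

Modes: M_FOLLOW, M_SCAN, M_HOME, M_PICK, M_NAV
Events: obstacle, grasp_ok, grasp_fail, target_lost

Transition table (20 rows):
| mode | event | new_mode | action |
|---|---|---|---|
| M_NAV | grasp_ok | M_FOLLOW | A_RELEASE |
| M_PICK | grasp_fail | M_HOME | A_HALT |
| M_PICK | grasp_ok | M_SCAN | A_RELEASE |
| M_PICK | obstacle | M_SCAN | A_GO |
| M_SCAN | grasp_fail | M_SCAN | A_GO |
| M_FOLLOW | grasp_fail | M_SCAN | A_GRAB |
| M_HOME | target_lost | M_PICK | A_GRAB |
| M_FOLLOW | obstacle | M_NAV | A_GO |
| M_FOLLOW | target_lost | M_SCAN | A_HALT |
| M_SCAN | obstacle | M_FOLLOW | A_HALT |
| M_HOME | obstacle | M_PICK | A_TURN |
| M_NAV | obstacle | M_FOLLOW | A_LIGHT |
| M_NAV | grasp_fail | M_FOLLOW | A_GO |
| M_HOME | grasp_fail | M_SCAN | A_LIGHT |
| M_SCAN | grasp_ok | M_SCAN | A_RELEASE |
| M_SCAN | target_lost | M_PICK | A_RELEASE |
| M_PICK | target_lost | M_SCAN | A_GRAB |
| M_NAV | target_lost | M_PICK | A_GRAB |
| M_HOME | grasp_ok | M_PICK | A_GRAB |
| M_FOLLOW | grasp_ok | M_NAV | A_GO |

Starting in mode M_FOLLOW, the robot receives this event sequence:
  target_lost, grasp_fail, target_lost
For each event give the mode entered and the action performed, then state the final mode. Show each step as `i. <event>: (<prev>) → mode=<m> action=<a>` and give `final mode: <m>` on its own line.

final mode: M_PICK

1. target_lost: (M_FOLLOW) → mode=M_SCAN action=A_HALT
2. grasp_fail: (M_SCAN) → mode=M_SCAN action=A_GO
3. target_lost: (M_SCAN) → mode=M_PICK action=A_RELEASE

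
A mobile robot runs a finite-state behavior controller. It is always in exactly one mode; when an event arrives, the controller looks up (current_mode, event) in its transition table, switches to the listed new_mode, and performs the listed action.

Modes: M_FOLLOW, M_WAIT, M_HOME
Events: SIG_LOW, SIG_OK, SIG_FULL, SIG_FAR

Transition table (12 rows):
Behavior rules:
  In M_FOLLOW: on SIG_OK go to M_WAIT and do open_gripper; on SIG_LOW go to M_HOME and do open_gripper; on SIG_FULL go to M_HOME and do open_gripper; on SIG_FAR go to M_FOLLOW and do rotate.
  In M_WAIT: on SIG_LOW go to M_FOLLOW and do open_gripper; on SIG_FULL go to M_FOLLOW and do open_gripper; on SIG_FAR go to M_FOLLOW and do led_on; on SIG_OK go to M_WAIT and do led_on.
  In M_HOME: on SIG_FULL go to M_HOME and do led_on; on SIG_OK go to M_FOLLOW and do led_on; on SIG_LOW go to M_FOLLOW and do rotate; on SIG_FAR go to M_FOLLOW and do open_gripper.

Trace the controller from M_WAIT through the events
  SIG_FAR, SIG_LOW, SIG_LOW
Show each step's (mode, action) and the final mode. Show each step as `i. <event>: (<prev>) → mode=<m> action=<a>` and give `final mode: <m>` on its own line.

1. SIG_FAR: (M_WAIT) → mode=M_FOLLOW action=led_on
2. SIG_LOW: (M_FOLLOW) → mode=M_HOME action=open_gripper
3. SIG_LOW: (M_HOME) → mode=M_FOLLOW action=rotate

final mode: M_FOLLOW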